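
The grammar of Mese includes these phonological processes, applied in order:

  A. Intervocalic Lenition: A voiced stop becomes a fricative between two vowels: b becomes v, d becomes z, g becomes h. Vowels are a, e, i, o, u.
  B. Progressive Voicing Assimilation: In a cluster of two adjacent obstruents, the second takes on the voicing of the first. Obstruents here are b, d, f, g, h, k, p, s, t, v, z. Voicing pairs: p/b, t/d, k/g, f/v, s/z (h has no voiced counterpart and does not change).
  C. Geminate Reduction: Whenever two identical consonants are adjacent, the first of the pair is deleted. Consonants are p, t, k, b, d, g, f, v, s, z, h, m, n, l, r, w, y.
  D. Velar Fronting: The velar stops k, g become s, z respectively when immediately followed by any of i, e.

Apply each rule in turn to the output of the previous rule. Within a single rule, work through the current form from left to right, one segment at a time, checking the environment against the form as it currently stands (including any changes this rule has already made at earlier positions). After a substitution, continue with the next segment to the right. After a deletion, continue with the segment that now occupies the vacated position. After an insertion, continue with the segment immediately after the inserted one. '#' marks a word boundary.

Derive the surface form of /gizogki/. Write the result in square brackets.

[zizozi]

A Intervocalic Lenition: no change — [gizogki]
B Progressive Voicing Assimilation: [gizogki] → [gizoggi]
C Geminate Reduction: [gizoggi] → [gizogi]
D Velar Fronting: [gizogi] → [zizozi]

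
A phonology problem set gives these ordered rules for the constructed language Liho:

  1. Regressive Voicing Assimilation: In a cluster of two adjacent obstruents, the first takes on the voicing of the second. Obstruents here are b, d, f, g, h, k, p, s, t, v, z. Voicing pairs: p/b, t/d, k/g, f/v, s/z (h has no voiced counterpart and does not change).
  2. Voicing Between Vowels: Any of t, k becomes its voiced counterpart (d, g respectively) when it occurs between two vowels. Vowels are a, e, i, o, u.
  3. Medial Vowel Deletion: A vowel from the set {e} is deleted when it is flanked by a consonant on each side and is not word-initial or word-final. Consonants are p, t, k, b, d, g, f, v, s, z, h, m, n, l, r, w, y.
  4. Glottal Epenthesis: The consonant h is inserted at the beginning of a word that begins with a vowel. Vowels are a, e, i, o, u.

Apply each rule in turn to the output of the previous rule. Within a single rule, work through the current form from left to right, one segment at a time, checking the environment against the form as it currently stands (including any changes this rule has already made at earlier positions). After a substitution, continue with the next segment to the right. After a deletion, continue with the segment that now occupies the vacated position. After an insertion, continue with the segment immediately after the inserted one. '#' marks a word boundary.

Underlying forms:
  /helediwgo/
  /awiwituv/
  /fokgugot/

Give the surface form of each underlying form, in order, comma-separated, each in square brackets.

[hldiwgo], [hawiwiduv], [foggugot]

/helediwgo/:
  1 Regressive Voicing Assimilation: no change — [helediwgo]
  2 Voicing Between Vowels: no change — [helediwgo]
  3 Medial Vowel Deletion: [helediwgo] → [hldiwgo]
  4 Glottal Epenthesis: no change — [hldiwgo]
/awiwituv/:
  1 Regressive Voicing Assimilation: no change — [awiwituv]
  2 Voicing Between Vowels: [awiwituv] → [awiwiduv]
  3 Medial Vowel Deletion: no change — [awiwiduv]
  4 Glottal Epenthesis: [awiwiduv] → [hawiwiduv]
/fokgugot/:
  1 Regressive Voicing Assimilation: [fokgugot] → [foggugot]
  2 Voicing Between Vowels: no change — [foggugot]
  3 Medial Vowel Deletion: no change — [foggugot]
  4 Glottal Epenthesis: no change — [foggugot]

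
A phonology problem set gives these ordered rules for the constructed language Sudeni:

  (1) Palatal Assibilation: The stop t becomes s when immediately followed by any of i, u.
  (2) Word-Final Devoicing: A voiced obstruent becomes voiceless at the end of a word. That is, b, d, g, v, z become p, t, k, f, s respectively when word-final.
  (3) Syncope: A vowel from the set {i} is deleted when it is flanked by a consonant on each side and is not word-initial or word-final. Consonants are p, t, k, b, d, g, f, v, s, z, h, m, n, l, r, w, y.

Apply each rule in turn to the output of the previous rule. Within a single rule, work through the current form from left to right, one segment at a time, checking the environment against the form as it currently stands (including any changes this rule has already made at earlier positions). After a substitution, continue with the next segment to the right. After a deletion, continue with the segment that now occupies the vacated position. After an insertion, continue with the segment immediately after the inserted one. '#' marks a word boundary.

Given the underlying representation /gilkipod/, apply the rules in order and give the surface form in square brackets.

(1) Palatal Assibilation: no change — [gilkipod]
(2) Word-Final Devoicing: [gilkipod] → [gilkipot]
(3) Syncope: [gilkipot] → [glkpot]

[glkpot]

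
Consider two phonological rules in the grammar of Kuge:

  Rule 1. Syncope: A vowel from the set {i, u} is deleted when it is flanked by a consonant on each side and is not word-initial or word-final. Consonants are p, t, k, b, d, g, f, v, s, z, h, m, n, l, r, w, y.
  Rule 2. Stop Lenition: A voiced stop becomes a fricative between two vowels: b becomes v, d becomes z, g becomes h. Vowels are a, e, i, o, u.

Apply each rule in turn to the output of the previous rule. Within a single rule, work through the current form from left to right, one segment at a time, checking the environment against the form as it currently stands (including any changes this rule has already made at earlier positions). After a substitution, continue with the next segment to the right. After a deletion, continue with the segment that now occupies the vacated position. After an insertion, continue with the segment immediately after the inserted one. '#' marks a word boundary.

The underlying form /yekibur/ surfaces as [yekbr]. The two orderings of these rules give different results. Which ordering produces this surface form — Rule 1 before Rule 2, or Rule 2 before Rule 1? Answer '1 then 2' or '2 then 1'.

1 then 2

Order 1 then 2:
  1 Syncope: [yekibur] → [yekbr]
  2 Stop Lenition: no change — [yekbr]
  result: [yekbr]
Order 2 then 1:
  2 Stop Lenition: [yekibur] → [yekivur]
  1 Syncope: [yekivur] → [yekvr]
  result: [yekvr]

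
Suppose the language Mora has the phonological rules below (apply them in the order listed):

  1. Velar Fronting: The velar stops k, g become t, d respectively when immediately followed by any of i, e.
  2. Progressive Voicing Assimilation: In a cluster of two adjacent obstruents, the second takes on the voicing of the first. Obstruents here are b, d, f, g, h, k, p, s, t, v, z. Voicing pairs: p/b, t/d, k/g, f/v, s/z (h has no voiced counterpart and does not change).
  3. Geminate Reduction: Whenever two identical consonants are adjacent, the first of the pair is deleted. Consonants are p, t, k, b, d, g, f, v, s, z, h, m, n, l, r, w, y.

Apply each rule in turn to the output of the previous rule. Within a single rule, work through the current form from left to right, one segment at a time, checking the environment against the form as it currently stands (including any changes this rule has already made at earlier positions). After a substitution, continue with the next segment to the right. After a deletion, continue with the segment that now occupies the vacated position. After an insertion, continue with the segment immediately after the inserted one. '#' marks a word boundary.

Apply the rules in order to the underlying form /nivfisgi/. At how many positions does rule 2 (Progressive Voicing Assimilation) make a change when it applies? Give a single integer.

1 Velar Fronting: [nivfisgi] → [nivfisdi]
2 Progressive Voicing Assimilation: [nivfisdi] → [nivvisti]
3 Geminate Reduction: [nivvisti] → [nivisti]
Rule 2 changed 2 position(s).

2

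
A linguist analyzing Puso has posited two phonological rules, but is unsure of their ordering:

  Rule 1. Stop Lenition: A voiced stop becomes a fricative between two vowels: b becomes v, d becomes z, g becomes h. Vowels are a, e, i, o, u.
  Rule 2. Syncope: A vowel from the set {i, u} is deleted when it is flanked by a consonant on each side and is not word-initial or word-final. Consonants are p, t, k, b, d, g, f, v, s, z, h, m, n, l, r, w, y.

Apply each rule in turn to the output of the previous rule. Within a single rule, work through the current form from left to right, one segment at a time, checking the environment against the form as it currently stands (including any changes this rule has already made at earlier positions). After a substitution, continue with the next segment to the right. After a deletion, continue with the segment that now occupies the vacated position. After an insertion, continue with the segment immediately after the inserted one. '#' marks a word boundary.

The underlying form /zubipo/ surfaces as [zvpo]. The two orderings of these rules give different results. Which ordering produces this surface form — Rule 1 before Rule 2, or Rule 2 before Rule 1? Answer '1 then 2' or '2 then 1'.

Order 1 then 2:
  1 Stop Lenition: [zubipo] → [zuvipo]
  2 Syncope: [zuvipo] → [zvpo]
  result: [zvpo]
Order 2 then 1:
  2 Syncope: [zubipo] → [zbpo]
  1 Stop Lenition: no change — [zbpo]
  result: [zbpo]

1 then 2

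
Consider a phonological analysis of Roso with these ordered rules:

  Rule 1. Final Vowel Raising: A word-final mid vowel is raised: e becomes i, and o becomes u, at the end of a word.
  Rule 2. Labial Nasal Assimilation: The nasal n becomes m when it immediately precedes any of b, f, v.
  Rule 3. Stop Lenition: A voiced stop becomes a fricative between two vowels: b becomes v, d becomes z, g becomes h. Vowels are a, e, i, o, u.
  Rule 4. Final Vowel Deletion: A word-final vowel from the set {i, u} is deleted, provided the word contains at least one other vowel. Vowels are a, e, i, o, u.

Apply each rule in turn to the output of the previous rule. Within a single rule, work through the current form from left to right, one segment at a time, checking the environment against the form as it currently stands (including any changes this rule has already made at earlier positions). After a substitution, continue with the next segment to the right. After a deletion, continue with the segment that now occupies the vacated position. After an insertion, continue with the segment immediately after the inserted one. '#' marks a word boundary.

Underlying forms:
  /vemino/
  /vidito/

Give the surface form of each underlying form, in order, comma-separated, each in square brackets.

[vemin], [vizit]

/vemino/:
  Rule 1 Final Vowel Raising: [vemino] → [veminu]
  Rule 2 Labial Nasal Assimilation: no change — [veminu]
  Rule 3 Stop Lenition: no change — [veminu]
  Rule 4 Final Vowel Deletion: [veminu] → [vemin]
/vidito/:
  Rule 1 Final Vowel Raising: [vidito] → [viditu]
  Rule 2 Labial Nasal Assimilation: no change — [viditu]
  Rule 3 Stop Lenition: [viditu] → [vizitu]
  Rule 4 Final Vowel Deletion: [vizitu] → [vizit]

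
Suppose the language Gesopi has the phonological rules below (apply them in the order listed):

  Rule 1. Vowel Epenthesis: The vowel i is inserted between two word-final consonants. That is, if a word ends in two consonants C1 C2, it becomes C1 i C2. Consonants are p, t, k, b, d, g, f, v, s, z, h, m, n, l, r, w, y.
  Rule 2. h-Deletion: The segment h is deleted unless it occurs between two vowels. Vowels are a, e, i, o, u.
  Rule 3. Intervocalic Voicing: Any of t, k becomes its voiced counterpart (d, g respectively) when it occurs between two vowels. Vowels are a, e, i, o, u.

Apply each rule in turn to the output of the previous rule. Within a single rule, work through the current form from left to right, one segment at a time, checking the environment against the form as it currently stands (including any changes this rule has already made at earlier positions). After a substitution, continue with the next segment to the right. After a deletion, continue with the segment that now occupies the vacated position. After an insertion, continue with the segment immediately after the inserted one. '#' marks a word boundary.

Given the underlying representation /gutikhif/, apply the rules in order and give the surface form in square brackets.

[gudigif]

Rule 1 Vowel Epenthesis: no change — [gutikhif]
Rule 2 h-Deletion: [gutikhif] → [gutikif]
Rule 3 Intervocalic Voicing: [gutikif] → [gudigif]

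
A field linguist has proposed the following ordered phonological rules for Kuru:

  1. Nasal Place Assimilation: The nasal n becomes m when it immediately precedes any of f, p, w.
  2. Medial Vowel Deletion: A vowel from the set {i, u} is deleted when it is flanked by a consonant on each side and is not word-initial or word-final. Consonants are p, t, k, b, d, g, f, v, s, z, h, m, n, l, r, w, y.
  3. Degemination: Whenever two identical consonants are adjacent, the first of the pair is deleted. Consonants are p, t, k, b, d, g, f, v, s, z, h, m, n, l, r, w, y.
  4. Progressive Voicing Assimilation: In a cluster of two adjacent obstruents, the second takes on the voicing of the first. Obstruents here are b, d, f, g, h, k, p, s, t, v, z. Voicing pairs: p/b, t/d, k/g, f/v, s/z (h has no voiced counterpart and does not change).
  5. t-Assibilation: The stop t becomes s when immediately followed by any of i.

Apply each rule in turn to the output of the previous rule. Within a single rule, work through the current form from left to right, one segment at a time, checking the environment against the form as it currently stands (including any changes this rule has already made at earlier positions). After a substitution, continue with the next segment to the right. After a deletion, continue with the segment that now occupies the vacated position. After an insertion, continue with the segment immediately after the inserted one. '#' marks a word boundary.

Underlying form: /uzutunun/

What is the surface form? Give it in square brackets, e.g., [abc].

1 Nasal Place Assimilation: no change — [uzutunun]
2 Medial Vowel Deletion: [uzutunun] → [uztnn]
3 Degemination: [uztnn] → [uztn]
4 Progressive Voicing Assimilation: [uztn] → [uzdn]
5 t-Assibilation: no change — [uzdn]

[uzdn]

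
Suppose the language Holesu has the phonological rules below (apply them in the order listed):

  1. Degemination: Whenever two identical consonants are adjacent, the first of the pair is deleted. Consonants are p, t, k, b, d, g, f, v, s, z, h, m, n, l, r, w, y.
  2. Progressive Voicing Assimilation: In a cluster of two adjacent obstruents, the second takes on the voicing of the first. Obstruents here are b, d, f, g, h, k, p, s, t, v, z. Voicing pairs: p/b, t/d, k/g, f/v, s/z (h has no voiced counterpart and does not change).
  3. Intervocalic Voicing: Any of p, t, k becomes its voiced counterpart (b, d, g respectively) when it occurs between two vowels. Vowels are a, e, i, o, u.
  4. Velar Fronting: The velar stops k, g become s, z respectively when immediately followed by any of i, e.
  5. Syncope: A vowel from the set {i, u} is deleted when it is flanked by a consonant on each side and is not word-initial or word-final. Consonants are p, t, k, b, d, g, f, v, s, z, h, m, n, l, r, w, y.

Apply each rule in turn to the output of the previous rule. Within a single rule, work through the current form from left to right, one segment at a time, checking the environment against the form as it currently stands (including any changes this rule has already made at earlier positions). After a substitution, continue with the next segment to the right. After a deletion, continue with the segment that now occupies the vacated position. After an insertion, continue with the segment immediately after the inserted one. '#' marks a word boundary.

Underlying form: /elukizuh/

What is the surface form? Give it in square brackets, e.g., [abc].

[elzzh]

1 Degemination: no change — [elukizuh]
2 Progressive Voicing Assimilation: no change — [elukizuh]
3 Intervocalic Voicing: [elukizuh] → [elugizuh]
4 Velar Fronting: [elugizuh] → [eluzizuh]
5 Syncope: [eluzizuh] → [elzzh]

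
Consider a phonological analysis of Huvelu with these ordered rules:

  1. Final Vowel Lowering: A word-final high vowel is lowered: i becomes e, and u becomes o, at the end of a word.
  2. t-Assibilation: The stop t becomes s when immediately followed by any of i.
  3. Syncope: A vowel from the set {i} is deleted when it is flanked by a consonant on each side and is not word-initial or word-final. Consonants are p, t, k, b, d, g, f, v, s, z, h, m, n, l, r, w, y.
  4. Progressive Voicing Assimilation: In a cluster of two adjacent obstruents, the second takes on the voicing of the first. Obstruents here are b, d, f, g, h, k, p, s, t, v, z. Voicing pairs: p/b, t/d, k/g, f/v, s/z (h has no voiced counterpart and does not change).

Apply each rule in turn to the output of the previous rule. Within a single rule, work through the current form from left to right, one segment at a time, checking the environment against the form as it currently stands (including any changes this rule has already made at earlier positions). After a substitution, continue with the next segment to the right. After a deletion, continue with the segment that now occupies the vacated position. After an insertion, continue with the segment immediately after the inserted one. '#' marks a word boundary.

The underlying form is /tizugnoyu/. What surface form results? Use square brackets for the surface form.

[ssugnoyo]

1 Final Vowel Lowering: [tizugnoyu] → [tizugnoyo]
2 t-Assibilation: [tizugnoyo] → [sizugnoyo]
3 Syncope: [sizugnoyo] → [szugnoyo]
4 Progressive Voicing Assimilation: [szugnoyo] → [ssugnoyo]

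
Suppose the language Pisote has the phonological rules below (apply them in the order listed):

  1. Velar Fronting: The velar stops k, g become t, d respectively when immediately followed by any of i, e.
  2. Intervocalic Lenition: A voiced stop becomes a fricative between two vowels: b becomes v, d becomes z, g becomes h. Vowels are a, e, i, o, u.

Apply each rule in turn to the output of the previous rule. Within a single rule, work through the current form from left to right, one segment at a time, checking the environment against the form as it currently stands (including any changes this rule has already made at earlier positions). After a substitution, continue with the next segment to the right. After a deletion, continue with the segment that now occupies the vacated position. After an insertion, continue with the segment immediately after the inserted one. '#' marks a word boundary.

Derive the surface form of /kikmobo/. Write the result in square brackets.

[tikmovo]

1 Velar Fronting: [kikmobo] → [tikmobo]
2 Intervocalic Lenition: [tikmobo] → [tikmovo]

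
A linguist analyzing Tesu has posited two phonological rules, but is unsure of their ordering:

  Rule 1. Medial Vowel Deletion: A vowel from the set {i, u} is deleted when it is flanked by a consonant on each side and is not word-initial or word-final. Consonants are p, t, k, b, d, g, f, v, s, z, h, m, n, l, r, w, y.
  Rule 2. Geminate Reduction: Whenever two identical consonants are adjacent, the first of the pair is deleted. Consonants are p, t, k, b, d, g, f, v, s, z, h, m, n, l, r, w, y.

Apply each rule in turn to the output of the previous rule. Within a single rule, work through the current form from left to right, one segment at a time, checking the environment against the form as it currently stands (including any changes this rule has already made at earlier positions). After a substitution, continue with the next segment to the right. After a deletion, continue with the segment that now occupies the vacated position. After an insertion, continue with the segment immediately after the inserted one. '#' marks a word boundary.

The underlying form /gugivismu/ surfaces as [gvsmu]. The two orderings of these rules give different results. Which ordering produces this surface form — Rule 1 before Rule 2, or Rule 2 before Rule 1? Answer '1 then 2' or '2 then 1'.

1 then 2

Order 1 then 2:
  1 Medial Vowel Deletion: [gugivismu] → [ggvsmu]
  2 Geminate Reduction: [ggvsmu] → [gvsmu]
  result: [gvsmu]
Order 2 then 1:
  2 Geminate Reduction: no change — [gugivismu]
  1 Medial Vowel Deletion: [gugivismu] → [ggvsmu]
  result: [ggvsmu]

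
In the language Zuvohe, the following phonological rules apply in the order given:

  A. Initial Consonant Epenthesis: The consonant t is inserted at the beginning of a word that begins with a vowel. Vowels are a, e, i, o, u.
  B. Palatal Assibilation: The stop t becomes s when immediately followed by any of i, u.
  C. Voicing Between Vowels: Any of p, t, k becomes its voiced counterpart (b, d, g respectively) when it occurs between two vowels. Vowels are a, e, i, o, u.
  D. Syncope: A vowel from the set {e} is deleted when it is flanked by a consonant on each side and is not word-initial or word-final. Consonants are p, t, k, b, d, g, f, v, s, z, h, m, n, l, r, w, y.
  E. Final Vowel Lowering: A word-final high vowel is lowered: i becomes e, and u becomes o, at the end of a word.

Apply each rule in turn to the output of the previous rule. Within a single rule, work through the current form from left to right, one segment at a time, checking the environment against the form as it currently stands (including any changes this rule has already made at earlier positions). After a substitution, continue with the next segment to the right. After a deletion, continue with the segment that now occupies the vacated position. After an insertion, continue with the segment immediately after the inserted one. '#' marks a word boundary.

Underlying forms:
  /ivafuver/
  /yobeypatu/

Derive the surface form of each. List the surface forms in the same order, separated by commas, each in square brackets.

/ivafuver/:
  A Initial Consonant Epenthesis: [ivafuver] → [tivafuver]
  B Palatal Assibilation: [tivafuver] → [sivafuver]
  C Voicing Between Vowels: no change — [sivafuver]
  D Syncope: [sivafuver] → [sivafuvr]
  E Final Vowel Lowering: no change — [sivafuvr]
/yobeypatu/:
  A Initial Consonant Epenthesis: no change — [yobeypatu]
  B Palatal Assibilation: [yobeypatu] → [yobeypasu]
  C Voicing Between Vowels: no change — [yobeypasu]
  D Syncope: [yobeypasu] → [yobypasu]
  E Final Vowel Lowering: [yobypasu] → [yobypaso]

[sivafuvr], [yobypaso]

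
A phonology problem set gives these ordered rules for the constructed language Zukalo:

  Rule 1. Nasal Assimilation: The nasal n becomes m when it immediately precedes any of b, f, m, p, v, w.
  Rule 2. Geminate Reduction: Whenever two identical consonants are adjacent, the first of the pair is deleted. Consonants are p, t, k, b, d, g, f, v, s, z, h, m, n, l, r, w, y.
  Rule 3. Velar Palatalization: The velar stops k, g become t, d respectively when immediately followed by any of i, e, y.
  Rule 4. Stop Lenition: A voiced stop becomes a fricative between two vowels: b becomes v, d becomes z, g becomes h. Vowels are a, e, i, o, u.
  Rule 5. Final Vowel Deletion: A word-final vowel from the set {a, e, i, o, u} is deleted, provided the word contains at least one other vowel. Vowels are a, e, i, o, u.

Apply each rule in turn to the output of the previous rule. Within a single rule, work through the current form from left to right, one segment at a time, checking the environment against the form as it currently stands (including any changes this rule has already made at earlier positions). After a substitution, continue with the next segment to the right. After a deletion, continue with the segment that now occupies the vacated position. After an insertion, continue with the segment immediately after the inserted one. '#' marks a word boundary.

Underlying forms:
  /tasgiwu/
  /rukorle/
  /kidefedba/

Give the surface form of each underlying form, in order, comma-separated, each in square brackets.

/tasgiwu/:
  Rule 1 Nasal Assimilation: no change — [tasgiwu]
  Rule 2 Geminate Reduction: no change — [tasgiwu]
  Rule 3 Velar Palatalization: [tasgiwu] → [tasdiwu]
  Rule 4 Stop Lenition: no change — [tasdiwu]
  Rule 5 Final Vowel Deletion: [tasdiwu] → [tasdiw]
/rukorle/:
  Rule 1 Nasal Assimilation: no change — [rukorle]
  Rule 2 Geminate Reduction: no change — [rukorle]
  Rule 3 Velar Palatalization: no change — [rukorle]
  Rule 4 Stop Lenition: no change — [rukorle]
  Rule 5 Final Vowel Deletion: [rukorle] → [rukorl]
/kidefedba/:
  Rule 1 Nasal Assimilation: no change — [kidefedba]
  Rule 2 Geminate Reduction: no change — [kidefedba]
  Rule 3 Velar Palatalization: [kidefedba] → [tidefedba]
  Rule 4 Stop Lenition: [tidefedba] → [tizefedba]
  Rule 5 Final Vowel Deletion: [tizefedba] → [tizefedb]

[tasdiw], [rukorl], [tizefedb]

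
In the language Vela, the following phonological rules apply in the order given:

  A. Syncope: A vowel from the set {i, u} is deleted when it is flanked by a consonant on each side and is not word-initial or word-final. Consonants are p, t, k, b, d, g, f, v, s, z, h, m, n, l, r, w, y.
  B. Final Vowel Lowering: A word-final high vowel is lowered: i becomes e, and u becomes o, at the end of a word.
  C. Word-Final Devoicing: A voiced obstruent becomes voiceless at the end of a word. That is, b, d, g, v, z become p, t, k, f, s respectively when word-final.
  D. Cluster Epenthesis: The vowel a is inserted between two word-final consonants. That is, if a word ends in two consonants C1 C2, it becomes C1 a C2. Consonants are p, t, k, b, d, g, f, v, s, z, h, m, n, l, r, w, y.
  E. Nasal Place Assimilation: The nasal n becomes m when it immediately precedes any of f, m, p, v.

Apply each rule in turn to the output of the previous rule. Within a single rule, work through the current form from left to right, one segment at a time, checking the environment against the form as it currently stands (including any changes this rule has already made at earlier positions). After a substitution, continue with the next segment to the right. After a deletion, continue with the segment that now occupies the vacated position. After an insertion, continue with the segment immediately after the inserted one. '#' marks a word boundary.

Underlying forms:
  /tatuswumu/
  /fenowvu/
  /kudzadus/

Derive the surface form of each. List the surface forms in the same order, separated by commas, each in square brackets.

/tatuswumu/:
  A Syncope: [tatuswumu] → [tatswmu]
  B Final Vowel Lowering: [tatswmu] → [tatswmo]
  C Word-Final Devoicing: no change — [tatswmo]
  D Cluster Epenthesis: no change — [tatswmo]
  E Nasal Place Assimilation: no change — [tatswmo]
/fenowvu/:
  A Syncope: no change — [fenowvu]
  B Final Vowel Lowering: [fenowvu] → [fenowvo]
  C Word-Final Devoicing: no change — [fenowvo]
  D Cluster Epenthesis: no change — [fenowvo]
  E Nasal Place Assimilation: no change — [fenowvo]
/kudzadus/:
  A Syncope: [kudzadus] → [kdzads]
  B Final Vowel Lowering: no change — [kdzads]
  C Word-Final Devoicing: no change — [kdzads]
  D Cluster Epenthesis: [kdzads] → [kdzadas]
  E Nasal Place Assimilation: no change — [kdzadas]

[tatswmo], [fenowvo], [kdzadas]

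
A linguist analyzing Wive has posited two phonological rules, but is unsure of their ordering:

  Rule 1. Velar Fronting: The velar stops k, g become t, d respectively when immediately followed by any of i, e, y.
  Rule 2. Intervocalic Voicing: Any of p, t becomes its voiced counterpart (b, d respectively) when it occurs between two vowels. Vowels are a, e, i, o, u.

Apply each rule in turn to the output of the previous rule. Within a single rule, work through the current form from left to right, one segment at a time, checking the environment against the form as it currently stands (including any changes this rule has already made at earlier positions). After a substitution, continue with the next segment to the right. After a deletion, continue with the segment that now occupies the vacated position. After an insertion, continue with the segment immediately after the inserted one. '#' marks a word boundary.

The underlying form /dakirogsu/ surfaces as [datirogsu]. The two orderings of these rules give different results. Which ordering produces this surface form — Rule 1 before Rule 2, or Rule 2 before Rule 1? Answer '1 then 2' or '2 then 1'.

2 then 1

Order 1 then 2:
  1 Velar Fronting: [dakirogsu] → [datirogsu]
  2 Intervocalic Voicing: [datirogsu] → [dadirogsu]
  result: [dadirogsu]
Order 2 then 1:
  2 Intervocalic Voicing: no change — [dakirogsu]
  1 Velar Fronting: [dakirogsu] → [datirogsu]
  result: [datirogsu]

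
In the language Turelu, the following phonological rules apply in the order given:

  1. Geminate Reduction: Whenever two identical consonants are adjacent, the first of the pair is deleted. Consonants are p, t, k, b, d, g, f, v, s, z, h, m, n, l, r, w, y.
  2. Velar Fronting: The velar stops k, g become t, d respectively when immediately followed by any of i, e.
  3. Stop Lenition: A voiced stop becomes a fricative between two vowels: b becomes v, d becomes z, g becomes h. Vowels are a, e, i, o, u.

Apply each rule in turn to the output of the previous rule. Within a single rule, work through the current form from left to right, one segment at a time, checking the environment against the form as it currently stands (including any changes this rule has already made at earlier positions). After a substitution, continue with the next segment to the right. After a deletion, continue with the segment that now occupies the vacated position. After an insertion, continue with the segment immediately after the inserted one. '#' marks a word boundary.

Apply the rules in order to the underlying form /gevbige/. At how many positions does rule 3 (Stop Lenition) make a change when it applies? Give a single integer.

1

1 Geminate Reduction: no change — [gevbige]
2 Velar Fronting: [gevbige] → [devbide]
3 Stop Lenition: [devbide] → [devbize]
Rule 3 changed 1 position(s).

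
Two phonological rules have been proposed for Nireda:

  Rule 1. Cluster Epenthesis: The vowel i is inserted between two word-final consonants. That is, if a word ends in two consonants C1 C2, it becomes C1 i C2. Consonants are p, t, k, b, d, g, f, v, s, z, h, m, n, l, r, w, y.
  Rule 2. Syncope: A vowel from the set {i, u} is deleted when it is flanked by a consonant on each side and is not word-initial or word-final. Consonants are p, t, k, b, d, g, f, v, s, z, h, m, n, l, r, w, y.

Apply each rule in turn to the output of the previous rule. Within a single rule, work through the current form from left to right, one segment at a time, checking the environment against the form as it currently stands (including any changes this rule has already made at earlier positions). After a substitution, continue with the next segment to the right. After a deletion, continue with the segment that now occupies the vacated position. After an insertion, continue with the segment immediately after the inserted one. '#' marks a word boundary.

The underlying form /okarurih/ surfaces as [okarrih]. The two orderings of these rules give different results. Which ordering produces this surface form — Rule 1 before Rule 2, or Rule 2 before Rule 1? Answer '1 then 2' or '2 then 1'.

2 then 1

Order 1 then 2:
  1 Cluster Epenthesis: no change — [okarurih]
  2 Syncope: [okarurih] → [okarrh]
  result: [okarrh]
Order 2 then 1:
  2 Syncope: [okarurih] → [okarrh]
  1 Cluster Epenthesis: [okarrh] → [okarrih]
  result: [okarrih]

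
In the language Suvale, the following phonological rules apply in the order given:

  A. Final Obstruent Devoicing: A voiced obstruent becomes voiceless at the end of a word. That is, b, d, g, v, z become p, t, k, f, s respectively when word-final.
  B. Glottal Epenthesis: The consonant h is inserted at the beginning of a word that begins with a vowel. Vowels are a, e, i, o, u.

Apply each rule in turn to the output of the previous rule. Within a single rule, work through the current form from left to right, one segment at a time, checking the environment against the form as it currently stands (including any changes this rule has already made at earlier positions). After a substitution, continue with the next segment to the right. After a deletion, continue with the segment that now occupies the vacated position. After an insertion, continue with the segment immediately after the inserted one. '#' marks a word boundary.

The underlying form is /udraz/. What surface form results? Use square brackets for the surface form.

[hudras]

A Final Obstruent Devoicing: [udraz] → [udras]
B Glottal Epenthesis: [udras] → [hudras]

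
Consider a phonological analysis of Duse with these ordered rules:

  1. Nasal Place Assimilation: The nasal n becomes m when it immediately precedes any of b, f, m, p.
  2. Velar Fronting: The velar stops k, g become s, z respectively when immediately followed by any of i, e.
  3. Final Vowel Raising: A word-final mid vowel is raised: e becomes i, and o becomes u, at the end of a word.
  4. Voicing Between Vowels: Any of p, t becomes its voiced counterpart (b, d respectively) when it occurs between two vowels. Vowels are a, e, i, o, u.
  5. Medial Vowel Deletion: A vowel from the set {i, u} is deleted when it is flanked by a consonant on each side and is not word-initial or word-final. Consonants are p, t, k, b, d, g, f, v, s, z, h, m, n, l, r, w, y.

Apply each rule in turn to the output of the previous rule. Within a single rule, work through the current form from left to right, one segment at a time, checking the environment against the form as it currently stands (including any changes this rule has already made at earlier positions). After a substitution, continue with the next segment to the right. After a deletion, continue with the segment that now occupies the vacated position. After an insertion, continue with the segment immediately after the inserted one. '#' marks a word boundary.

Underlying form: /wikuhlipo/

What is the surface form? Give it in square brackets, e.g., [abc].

[wkhlbu]

1 Nasal Place Assimilation: no change — [wikuhlipo]
2 Velar Fronting: no change — [wikuhlipo]
3 Final Vowel Raising: [wikuhlipo] → [wikuhlipu]
4 Voicing Between Vowels: [wikuhlipu] → [wikuhlibu]
5 Medial Vowel Deletion: [wikuhlibu] → [wkhlbu]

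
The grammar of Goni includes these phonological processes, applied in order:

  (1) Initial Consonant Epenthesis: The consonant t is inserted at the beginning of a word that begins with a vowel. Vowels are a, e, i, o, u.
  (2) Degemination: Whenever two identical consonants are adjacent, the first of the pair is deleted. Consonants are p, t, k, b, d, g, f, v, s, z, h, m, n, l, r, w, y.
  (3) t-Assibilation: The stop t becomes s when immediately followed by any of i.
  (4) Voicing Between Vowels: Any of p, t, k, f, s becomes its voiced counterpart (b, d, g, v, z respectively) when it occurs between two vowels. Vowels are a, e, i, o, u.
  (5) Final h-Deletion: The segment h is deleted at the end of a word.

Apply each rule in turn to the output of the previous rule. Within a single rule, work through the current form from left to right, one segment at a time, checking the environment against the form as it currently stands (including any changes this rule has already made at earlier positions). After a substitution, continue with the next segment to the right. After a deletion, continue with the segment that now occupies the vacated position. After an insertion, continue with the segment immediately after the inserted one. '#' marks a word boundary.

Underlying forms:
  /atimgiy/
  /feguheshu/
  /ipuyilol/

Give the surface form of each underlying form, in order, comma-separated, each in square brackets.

/atimgiy/:
  (1) Initial Consonant Epenthesis: [atimgiy] → [tatimgiy]
  (2) Degemination: no change — [tatimgiy]
  (3) t-Assibilation: [tatimgiy] → [tasimgiy]
  (4) Voicing Between Vowels: [tasimgiy] → [tazimgiy]
  (5) Final h-Deletion: no change — [tazimgiy]
/feguheshu/:
  (1) Initial Consonant Epenthesis: no change — [feguheshu]
  (2) Degemination: no change — [feguheshu]
  (3) t-Assibilation: no change — [feguheshu]
  (4) Voicing Between Vowels: no change — [feguheshu]
  (5) Final h-Deletion: no change — [feguheshu]
/ipuyilol/:
  (1) Initial Consonant Epenthesis: [ipuyilol] → [tipuyilol]
  (2) Degemination: no change — [tipuyilol]
  (3) t-Assibilation: [tipuyilol] → [sipuyilol]
  (4) Voicing Between Vowels: [sipuyilol] → [sibuyilol]
  (5) Final h-Deletion: no change — [sibuyilol]

[tazimgiy], [feguheshu], [sibuyilol]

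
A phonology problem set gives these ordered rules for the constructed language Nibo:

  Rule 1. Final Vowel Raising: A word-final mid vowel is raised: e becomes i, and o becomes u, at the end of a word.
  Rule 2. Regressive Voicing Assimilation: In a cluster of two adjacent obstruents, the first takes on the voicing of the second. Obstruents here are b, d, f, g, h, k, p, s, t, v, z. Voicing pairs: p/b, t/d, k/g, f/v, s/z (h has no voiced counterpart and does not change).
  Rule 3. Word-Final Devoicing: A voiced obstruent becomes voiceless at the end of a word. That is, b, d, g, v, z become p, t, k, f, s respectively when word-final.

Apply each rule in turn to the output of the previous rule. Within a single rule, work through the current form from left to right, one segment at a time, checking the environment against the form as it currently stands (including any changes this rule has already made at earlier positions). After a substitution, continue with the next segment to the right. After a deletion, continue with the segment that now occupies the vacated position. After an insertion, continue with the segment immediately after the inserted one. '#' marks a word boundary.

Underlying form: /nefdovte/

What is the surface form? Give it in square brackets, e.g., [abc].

Rule 1 Final Vowel Raising: [nefdovte] → [nefdovti]
Rule 2 Regressive Voicing Assimilation: [nefdovti] → [nevdofti]
Rule 3 Word-Final Devoicing: no change — [nevdofti]

[nevdofti]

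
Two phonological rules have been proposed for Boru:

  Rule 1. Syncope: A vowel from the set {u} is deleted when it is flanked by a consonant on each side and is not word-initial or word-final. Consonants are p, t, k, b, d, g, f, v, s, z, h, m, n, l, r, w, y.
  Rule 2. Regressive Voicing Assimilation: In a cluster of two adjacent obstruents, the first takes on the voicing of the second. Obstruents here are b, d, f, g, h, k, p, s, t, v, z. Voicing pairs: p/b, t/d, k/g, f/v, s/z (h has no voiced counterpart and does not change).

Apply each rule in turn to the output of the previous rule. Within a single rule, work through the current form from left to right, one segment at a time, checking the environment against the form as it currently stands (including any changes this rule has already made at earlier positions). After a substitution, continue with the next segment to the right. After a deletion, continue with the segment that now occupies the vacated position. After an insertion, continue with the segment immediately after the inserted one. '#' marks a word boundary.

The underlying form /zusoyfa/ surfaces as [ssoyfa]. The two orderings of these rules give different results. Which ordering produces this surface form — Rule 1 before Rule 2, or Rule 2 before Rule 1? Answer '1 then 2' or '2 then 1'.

1 then 2

Order 1 then 2:
  1 Syncope: [zusoyfa] → [zsoyfa]
  2 Regressive Voicing Assimilation: [zsoyfa] → [ssoyfa]
  result: [ssoyfa]
Order 2 then 1:
  2 Regressive Voicing Assimilation: no change — [zusoyfa]
  1 Syncope: [zusoyfa] → [zsoyfa]
  result: [zsoyfa]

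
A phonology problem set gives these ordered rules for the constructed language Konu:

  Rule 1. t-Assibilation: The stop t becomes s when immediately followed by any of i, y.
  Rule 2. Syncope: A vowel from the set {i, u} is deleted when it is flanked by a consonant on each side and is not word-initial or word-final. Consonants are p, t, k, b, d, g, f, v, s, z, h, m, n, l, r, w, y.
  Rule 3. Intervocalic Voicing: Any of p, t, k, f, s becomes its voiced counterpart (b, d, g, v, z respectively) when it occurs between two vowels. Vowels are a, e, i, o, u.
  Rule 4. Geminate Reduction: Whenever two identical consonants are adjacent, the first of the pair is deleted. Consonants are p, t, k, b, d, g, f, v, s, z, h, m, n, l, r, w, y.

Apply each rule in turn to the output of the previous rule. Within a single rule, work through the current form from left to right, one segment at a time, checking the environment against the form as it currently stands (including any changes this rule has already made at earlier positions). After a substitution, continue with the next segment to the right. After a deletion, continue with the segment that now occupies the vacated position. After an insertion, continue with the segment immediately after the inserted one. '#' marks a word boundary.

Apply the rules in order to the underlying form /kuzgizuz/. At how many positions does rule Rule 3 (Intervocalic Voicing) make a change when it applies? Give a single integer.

0

Rule 1 t-Assibilation: no change — [kuzgizuz]
Rule 2 Syncope: [kuzgizuz] → [kzgzz]
Rule 3 Intervocalic Voicing: no change — [kzgzz]
Rule 4 Geminate Reduction: [kzgzz] → [kzgz]
Rule Rule 3 changed 0 position(s).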